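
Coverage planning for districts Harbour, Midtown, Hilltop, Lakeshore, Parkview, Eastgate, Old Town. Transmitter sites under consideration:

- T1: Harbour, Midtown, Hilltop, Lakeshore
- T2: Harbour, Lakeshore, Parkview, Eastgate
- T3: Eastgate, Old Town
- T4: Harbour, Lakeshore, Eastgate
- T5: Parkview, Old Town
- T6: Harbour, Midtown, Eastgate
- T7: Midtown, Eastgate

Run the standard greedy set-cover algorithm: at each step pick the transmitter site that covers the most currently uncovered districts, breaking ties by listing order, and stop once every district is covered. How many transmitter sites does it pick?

Pick 1: T1 covers 4 new districts (Harbour, Midtown, Hilltop, Lakeshore).
Pick 2: T2 covers 2 new districts (Parkview, Eastgate).
Pick 3: T3 covers 1 new districts (Old Town).
Greedy uses 3 transmitter sites.

3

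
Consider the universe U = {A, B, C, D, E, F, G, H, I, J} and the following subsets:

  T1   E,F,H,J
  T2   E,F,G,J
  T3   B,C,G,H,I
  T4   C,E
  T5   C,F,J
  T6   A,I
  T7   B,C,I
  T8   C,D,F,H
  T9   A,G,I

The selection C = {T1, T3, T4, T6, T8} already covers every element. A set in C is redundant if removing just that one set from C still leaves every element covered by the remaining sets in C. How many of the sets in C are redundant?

Drop T1: J uncovered — not redundant.
Drop T3: B, G uncovered — not redundant.
Drop T4: the rest still cover every element — redundant.
Drop T6: A uncovered — not redundant.
Drop T8: D uncovered — not redundant.
1 redundant: T4.

1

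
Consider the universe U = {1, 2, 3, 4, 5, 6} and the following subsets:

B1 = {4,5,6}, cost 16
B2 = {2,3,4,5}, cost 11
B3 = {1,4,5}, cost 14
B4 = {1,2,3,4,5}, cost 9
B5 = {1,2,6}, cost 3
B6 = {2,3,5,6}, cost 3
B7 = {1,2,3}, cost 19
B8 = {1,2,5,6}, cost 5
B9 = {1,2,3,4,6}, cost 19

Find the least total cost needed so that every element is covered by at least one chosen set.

B4, B5 cover every element at cost 9 + 3 = 12.
Any cover uses at least 2 sets; among all covering selections none totals below 12.
Greedy by coverage-per-cost would pick B6, B5, B4 for 15 — worse than the optimum 12.

12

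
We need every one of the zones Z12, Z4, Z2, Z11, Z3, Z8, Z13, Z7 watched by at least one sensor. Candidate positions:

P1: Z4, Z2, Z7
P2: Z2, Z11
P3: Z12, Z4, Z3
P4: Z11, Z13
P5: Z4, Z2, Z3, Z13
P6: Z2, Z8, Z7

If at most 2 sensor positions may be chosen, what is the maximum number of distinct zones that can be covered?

6

Choosing P3, P6 covers {Z12, Z4, Z2, Z3, Z8, Z7} — 6 zones.
No choice of 2 sensor positions does better; here Z11, Z13 are left uncovered.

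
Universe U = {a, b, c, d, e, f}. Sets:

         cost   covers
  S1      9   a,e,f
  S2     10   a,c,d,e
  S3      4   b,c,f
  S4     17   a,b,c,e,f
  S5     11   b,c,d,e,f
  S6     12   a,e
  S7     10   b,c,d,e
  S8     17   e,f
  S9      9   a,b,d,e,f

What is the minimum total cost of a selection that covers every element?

13

S3, S9 cover every element at cost 4 + 9 = 13.
Any cover uses at least 2 sets; among all covering selections none totals below 13.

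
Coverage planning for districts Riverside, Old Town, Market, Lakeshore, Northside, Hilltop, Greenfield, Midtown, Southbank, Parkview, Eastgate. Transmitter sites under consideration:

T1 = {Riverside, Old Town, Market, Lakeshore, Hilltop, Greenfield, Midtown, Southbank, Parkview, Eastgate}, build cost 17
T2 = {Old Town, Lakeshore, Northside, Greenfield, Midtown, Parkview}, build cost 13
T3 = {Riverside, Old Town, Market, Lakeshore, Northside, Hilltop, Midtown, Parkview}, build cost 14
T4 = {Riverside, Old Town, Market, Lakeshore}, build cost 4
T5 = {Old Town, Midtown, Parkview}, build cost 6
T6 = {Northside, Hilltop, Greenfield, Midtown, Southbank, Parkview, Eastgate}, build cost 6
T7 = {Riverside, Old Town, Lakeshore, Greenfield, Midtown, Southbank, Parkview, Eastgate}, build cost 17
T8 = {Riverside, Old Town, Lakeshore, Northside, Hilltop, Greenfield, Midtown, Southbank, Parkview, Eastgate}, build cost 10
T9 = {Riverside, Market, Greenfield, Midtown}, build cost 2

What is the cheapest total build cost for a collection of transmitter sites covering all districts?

T4, T6 cover every district at build cost 4 + 6 = 10.
Any cover uses at least 2 transmitter sites; among all covering selections none totals below 10.
Greedy by coverage-per-build cost would pick T9, T6, T4 for 12 — worse than the optimum 10.

10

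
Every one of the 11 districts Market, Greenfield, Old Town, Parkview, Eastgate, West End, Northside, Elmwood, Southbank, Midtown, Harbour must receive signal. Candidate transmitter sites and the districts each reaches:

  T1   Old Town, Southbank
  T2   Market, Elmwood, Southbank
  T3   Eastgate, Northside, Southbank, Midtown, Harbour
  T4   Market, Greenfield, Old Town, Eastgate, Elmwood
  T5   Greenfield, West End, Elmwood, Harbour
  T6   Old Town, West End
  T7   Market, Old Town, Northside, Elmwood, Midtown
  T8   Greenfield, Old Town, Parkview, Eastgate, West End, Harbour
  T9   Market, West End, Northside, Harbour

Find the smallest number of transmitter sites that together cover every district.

3

T1, T7, T8 together cover {Market, Greenfield, Old Town, Parkview, Eastgate, West End, Northside, Elmwood, Southbank, Midtown, Harbour} — every district.
No 2 of the 9 transmitter sites cover everything (all 36 pairs fall short), so 3 is minimum.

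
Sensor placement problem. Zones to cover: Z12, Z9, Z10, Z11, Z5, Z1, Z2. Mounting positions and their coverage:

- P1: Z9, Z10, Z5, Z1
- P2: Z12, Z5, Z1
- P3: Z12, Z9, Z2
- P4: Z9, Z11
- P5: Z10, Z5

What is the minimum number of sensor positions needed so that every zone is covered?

P1, P3, P4 together cover {Z12, Z9, Z10, Z11, Z5, Z1, Z2} — every zone.
No 2 of the 5 sensor positions cover everything (all 10 pairs fall short), so 3 is minimum.

3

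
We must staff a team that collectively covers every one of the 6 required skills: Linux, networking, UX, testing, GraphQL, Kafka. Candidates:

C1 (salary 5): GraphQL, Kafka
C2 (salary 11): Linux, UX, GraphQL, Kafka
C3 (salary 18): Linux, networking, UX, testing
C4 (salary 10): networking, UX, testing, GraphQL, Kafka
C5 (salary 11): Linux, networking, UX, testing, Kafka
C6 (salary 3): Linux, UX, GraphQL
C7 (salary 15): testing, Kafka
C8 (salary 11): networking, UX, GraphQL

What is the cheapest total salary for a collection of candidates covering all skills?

C4, C6 cover every skill at salary 10 + 3 = 13.
Any cover uses at least 2 candidates; among all covering selections none totals below 13.

13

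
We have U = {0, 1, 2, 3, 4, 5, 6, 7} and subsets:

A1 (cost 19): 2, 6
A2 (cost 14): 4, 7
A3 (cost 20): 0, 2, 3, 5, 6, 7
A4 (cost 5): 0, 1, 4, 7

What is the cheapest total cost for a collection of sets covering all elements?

A3, A4 cover every element at cost 20 + 5 = 25.
Any cover uses at least 2 sets; among all covering selections none totals below 25.

25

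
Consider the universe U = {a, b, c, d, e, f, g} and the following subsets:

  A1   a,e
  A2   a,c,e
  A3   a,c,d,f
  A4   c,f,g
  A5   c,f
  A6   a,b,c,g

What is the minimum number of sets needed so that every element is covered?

A1, A3, A6 together cover {a, b, c, d, e, f, g} — every element.
No 2 of the 6 sets cover everything (all 15 pairs fall short), so 3 is minimum.

3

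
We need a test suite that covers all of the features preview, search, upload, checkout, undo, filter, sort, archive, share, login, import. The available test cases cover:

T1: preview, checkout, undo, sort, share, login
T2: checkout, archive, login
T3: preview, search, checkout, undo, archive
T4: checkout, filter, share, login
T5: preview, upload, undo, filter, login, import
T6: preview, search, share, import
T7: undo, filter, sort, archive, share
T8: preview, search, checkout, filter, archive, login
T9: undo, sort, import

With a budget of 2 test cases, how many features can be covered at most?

Choosing T1, T5 covers {preview, upload, checkout, undo, filter, sort, share, login, import} — 9 features.
No choice of 2 test cases does better; here search, archive are left uncovered.

9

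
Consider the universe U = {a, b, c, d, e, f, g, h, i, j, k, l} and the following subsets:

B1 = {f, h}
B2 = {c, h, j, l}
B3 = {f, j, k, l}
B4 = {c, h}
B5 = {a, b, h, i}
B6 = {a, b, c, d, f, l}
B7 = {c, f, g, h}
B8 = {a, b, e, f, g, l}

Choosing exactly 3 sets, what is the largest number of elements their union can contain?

Choosing B2, B3, B8 covers {a, b, c, e, f, g, h, j, k, l} — 10 elements.
No choice of 3 sets does better; here d, i are left uncovered.

10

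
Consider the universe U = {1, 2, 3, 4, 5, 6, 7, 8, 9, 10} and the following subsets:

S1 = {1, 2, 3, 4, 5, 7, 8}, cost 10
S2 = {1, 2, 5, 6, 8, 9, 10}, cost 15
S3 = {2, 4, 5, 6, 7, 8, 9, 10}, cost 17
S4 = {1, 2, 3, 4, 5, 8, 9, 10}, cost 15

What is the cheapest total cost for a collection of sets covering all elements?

25

S1, S2 cover every element at cost 10 + 15 = 25.
Any cover uses at least 2 sets; among all covering selections none totals below 25.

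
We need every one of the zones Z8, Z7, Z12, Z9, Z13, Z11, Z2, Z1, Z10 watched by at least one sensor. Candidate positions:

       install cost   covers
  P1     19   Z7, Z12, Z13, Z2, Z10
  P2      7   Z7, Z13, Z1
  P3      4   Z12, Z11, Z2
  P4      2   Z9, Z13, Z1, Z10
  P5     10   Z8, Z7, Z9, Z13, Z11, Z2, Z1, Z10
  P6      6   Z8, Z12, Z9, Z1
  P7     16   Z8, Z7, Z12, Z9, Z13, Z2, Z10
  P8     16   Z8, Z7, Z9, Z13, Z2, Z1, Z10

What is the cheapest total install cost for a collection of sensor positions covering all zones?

P3, P5 cover every zone at install cost 4 + 10 = 14.
Any cover uses at least 2 sensor positions; among all covering selections none totals below 14.

14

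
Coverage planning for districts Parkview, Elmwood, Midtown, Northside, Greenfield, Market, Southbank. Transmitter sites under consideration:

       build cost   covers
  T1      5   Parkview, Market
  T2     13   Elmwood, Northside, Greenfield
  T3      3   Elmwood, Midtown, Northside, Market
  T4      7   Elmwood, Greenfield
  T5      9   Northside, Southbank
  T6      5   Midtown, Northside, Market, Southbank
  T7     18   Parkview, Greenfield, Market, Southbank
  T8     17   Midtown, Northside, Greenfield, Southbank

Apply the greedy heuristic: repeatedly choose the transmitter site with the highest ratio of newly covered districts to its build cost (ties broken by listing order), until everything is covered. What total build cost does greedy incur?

Pick 1: T3 adds 4 new (Elmwood, Midtown, Northside, Market) at build cost 3 (ratio 4/3).
Pick 2: T1 adds 1 new (Parkview) at build cost 5 (ratio 1/5).
Pick 3: T6 adds 1 new (Southbank) at build cost 5 (ratio 1/5).
Pick 4: T4 adds 1 new (Greenfield) at build cost 7 (ratio 1/7).
Greedy total build cost: 3 + 5 + 5 + 7 = 20. (The true optimum is 17, so greedy overshoots here.)

20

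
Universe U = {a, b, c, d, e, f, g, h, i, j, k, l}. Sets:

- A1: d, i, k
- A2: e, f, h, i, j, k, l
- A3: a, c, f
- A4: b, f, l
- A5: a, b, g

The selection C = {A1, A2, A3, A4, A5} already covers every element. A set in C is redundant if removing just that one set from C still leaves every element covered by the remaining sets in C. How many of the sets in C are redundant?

Drop A1: d uncovered — not redundant.
Drop A2: e, h, j uncovered — not redundant.
Drop A3: c uncovered — not redundant.
Drop A4: the rest still cover every element — redundant.
Drop A5: g uncovered — not redundant.
1 redundant: A4.

1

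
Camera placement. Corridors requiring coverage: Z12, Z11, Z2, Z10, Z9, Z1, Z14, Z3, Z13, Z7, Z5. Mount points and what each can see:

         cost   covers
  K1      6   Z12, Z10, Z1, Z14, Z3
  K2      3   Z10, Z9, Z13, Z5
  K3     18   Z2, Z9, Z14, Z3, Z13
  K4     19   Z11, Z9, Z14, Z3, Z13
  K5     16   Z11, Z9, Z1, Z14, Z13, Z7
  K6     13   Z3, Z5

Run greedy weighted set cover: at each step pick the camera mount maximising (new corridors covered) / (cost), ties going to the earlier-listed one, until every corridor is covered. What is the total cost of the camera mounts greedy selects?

Pick 1: K2 adds 4 new (Z10, Z9, Z13, Z5) at cost 3 (ratio 4/3).
Pick 2: K1 adds 4 new (Z12, Z1, Z14, Z3) at cost 6 (ratio 4/6).
Pick 3: K5 adds 2 new (Z11, Z7) at cost 16 (ratio 2/16).
Pick 4: K3 adds 1 new (Z2) at cost 18 (ratio 1/18).
Greedy total cost: 3 + 6 + 16 + 18 = 43.

43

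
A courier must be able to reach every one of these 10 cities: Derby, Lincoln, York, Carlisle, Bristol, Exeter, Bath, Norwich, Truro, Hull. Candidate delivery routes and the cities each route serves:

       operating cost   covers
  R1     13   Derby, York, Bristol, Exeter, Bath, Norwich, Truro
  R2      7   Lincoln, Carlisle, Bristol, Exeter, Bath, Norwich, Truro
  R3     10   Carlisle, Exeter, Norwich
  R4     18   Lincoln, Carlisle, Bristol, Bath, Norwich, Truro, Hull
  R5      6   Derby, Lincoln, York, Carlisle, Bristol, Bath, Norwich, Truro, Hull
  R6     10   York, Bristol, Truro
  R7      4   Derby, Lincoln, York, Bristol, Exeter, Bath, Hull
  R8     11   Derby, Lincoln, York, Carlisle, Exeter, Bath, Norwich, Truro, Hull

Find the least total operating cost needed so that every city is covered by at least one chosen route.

R5, R7 cover every city at operating cost 6 + 4 = 10.
Any cover uses at least 2 routes; among all covering selections none totals below 10.

10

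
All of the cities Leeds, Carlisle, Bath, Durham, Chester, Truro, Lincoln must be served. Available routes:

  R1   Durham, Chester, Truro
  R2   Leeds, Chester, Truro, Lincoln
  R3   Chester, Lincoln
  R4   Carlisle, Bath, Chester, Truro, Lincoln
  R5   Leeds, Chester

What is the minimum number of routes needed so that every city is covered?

R1, R2, R4 together cover {Leeds, Carlisle, Bath, Durham, Chester, Truro, Lincoln} — every city.
No 2 of the 5 routes cover everything (all 10 pairs fall short), so 3 is minimum.

3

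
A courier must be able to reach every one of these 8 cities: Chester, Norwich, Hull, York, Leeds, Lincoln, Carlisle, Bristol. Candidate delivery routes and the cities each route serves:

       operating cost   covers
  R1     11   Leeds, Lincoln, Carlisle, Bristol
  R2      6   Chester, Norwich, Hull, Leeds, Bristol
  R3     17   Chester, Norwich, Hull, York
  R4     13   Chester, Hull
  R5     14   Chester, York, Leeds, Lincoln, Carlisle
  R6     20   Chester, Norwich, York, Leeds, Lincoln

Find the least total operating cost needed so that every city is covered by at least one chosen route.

R2, R5 cover every city at operating cost 6 + 14 = 20.
Any cover uses at least 2 routes; among all covering selections none totals below 20.

20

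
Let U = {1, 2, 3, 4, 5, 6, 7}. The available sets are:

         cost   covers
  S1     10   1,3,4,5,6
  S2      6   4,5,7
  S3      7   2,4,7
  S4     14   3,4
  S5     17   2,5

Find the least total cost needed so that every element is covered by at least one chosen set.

S1, S3 cover every element at cost 10 + 7 = 17.
Any cover uses at least 2 sets; among all covering selections none totals below 17.

17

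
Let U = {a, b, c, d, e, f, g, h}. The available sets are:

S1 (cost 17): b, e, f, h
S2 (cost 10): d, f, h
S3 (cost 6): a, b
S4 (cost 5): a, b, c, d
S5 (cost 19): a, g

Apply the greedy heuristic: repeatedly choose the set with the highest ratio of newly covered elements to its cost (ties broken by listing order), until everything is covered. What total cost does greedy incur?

Pick 1: S4 adds 4 new (a, b, c, d) at cost 5 (ratio 4/5).
Pick 2: S2 adds 2 new (f, h) at cost 10 (ratio 2/10).
Pick 3: S1 adds 1 new (e) at cost 17 (ratio 1/17).
Pick 4: S5 adds 1 new (g) at cost 19 (ratio 1/19).
Greedy total cost: 5 + 10 + 17 + 19 = 51. (The true optimum is 41, so greedy overshoots here.)

51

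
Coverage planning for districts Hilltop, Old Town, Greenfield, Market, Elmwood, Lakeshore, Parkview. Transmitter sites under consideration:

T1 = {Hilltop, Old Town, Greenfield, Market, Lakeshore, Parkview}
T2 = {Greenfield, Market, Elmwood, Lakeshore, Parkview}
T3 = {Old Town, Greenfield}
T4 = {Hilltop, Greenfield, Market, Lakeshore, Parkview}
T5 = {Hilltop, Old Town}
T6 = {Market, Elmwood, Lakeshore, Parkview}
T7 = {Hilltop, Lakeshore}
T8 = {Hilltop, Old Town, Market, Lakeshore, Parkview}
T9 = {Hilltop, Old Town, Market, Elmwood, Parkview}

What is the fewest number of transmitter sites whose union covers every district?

2

T1, T2 together cover {Hilltop, Old Town, Greenfield, Market, Elmwood, Lakeshore, Parkview} — every district.
No single transmitter site contains all 7 districts, so 2 is optimal.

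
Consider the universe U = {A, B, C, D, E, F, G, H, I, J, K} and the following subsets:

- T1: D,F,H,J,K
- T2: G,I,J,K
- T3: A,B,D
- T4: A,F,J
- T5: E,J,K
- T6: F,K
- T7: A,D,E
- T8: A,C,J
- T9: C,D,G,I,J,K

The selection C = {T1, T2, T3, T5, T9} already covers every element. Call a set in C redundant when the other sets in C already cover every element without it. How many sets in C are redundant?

1

Drop T1: F, H uncovered — not redundant.
Drop T2: the rest still cover every element — redundant.
Drop T3: A, B uncovered — not redundant.
Drop T5: E uncovered — not redundant.
Drop T9: C uncovered — not redundant.
1 redundant: T2.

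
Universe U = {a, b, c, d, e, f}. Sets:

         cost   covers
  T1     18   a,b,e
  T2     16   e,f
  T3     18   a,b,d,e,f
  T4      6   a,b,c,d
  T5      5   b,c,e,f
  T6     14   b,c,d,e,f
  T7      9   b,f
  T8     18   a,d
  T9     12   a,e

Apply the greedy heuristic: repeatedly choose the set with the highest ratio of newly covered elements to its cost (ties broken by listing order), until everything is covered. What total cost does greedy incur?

Pick 1: T5 adds 4 new (b, c, e, f) at cost 5 (ratio 4/5).
Pick 2: T4 adds 2 new (a, d) at cost 6 (ratio 2/6).
Greedy total cost: 5 + 6 = 11.

11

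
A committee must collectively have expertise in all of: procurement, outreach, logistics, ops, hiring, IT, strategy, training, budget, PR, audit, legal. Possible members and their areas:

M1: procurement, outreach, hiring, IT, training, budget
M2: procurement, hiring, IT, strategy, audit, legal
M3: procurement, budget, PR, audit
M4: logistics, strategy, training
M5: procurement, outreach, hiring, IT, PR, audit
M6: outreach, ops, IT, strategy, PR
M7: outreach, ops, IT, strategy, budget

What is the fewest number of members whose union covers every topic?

4

M1, M2, M4, M6 together cover {procurement, outreach, logistics, ops, hiring, IT, strategy, training, budget, PR, audit, legal} — every topic.
No 3 of the 7 members cover everything (all 35 triples fall short), so 4 is minimum.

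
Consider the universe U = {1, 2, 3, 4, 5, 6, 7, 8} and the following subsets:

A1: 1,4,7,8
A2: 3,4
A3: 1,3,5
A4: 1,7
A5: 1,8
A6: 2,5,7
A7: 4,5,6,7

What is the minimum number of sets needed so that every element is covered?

A1, A2, A6, A7 together cover {1, 2, 3, 4, 5, 6, 7, 8} — every element.
No 3 of the 7 sets cover everything (all 35 triples fall short), so 4 is minimum.

4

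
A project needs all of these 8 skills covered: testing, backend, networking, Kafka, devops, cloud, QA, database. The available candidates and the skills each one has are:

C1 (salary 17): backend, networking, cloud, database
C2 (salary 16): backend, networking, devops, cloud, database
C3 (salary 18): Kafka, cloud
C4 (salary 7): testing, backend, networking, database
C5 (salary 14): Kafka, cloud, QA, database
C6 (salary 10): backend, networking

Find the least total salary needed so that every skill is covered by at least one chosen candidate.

37

C2, C4, C5 cover every skill at salary 16 + 7 + 14 = 37.
Any cover uses at least 3 candidates; among all covering selections none totals below 37.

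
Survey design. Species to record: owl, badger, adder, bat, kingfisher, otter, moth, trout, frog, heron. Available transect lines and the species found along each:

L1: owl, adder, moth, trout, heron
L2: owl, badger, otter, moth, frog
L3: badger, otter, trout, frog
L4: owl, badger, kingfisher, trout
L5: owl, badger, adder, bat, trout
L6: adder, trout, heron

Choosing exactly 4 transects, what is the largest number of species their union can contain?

10

Choosing L1, L2, L4, L5 covers {owl, badger, adder, bat, kingfisher, otter, moth, trout, frog, heron} — 10 species.
That is all 10 species.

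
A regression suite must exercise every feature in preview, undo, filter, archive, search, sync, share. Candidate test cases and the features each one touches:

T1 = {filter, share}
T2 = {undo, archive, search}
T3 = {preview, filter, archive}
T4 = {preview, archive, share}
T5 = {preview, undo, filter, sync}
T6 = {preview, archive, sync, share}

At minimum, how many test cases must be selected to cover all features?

3

T1, T2, T5 together cover {preview, undo, filter, archive, search, sync, share} — every feature.
No 2 of the 6 test cases cover everything (all 15 pairs fall short), so 3 is minimum.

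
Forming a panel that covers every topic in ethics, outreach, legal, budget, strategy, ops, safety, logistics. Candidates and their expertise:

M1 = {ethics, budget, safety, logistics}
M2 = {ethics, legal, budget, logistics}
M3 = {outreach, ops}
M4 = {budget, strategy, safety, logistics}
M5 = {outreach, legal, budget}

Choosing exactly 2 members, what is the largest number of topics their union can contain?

Choosing M1, M3 covers {ethics, outreach, budget, ops, safety, logistics} — 6 topics.
No choice of 2 members does better; here legal, strategy are left uncovered.

6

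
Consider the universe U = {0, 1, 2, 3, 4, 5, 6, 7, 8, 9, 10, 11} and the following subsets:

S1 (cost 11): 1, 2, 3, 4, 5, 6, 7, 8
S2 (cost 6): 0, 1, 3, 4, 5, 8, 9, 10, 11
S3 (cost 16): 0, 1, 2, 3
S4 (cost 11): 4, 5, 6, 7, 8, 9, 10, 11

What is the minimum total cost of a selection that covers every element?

S1, S2 cover every element at cost 11 + 6 = 17.
Any cover uses at least 2 sets; among all covering selections none totals below 17.

17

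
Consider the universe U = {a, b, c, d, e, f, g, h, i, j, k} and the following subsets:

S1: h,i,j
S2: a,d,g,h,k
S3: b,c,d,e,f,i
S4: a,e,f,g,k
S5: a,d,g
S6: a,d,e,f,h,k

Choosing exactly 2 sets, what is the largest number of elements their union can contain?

10

Choosing S2, S3 covers {a, b, c, d, e, f, g, h, i, k} — 10 elements.
No choice of 2 sets does better; here j is left uncovered.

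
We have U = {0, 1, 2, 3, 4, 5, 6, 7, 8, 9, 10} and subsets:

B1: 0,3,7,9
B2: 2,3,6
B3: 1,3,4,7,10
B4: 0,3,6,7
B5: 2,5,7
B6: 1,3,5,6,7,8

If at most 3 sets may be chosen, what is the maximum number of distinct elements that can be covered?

Choosing B1, B3, B6 covers {0, 1, 3, 4, 5, 6, 7, 8, 9, 10} — 10 elements.
No choice of 3 sets does better; here 2 is left uncovered.

10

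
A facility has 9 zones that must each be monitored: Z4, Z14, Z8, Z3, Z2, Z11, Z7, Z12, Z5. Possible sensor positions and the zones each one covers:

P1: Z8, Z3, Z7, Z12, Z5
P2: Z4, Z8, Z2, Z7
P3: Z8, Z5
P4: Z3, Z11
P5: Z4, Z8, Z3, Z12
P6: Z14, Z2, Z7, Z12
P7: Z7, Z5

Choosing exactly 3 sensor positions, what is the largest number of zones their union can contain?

Choosing P1, P2, P4 covers {Z4, Z8, Z3, Z2, Z11, Z7, Z12, Z5} — 8 zones.
No choice of 3 sensor positions does better; here Z14 is left uncovered.

8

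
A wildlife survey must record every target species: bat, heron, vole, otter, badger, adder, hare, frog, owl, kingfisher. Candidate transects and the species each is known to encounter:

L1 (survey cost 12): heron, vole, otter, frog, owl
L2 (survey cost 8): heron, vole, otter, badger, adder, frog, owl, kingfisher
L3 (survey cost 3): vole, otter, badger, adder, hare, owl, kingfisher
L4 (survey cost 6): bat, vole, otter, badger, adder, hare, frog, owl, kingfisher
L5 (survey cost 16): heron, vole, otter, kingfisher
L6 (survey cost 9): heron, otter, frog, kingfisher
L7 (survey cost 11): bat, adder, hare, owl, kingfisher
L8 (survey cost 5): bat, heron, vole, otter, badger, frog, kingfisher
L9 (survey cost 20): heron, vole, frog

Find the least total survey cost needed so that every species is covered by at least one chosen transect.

8

L3, L8 cover every species at survey cost 3 + 5 = 8.
Any cover uses at least 2 transects; among all covering selections none totals below 8.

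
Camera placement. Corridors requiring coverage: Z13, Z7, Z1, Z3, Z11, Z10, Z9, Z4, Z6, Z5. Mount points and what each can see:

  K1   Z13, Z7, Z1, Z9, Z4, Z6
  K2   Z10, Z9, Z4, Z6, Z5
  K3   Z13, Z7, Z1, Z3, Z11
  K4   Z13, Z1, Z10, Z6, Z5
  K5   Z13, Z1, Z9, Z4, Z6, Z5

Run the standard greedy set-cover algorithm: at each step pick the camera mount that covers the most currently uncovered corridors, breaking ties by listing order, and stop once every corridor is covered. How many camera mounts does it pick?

3

Pick 1: K1 covers 6 new corridors (Z13, Z7, Z1, Z9, Z4, Z6).
Pick 2: K2 covers 2 new corridors (Z10, Z5).
Pick 3: K3 covers 2 new corridors (Z3, Z11).
Greedy uses 3 camera mounts. (The true minimum is 2.)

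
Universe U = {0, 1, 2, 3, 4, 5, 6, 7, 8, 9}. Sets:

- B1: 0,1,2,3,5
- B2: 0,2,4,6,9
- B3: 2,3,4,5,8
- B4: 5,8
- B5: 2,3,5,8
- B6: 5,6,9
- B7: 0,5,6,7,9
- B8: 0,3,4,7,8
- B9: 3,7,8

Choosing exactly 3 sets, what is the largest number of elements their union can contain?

Choosing B1, B2, B8 covers {0, 1, 2, 3, 4, 5, 6, 7, 8, 9} — 10 elements.
That is all 10 elements.

10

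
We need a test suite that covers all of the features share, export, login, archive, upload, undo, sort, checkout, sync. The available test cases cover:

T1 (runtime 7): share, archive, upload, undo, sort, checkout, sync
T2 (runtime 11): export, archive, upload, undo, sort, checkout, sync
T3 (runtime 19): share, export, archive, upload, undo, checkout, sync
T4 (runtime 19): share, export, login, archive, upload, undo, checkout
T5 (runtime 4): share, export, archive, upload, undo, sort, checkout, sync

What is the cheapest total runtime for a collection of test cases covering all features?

T4, T5 cover every feature at runtime 19 + 4 = 23.
Any cover uses at least 2 test cases; among all covering selections none totals below 23.

23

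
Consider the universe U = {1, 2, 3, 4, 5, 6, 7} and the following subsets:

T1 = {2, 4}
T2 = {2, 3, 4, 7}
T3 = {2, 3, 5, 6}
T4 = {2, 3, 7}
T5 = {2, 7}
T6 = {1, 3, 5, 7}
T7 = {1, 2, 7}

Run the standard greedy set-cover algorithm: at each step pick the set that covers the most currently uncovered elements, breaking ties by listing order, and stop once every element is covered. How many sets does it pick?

3

Pick 1: T2 covers 4 new elements (2, 3, 4, 7).
Pick 2: T3 covers 2 new elements (5, 6).
Pick 3: T6 covers 1 new elements (1).
Greedy uses 3 sets.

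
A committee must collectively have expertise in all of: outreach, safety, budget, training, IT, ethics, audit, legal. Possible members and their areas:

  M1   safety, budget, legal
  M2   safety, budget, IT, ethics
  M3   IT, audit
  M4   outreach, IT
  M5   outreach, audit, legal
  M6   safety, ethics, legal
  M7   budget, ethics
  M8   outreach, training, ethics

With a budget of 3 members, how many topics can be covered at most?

Choosing M1, M3, M8 covers {outreach, safety, budget, training, IT, ethics, audit, legal} — 8 topics.
That is all 8 topics.

8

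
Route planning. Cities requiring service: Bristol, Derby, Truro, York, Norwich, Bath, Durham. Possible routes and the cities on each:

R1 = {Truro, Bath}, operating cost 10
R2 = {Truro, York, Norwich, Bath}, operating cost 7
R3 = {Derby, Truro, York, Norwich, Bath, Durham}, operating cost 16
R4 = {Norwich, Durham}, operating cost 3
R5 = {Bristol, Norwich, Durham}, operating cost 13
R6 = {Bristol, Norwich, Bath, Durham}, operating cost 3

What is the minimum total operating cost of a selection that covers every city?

R3, R6 cover every city at operating cost 16 + 3 = 19.
Any cover uses at least 2 routes; among all covering selections none totals below 19.

19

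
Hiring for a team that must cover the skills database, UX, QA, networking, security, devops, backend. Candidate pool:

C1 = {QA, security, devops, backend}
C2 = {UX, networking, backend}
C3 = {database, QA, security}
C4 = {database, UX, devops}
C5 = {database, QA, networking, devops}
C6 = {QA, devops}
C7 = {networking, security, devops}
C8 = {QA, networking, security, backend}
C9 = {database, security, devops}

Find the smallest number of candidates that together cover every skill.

2

C4, C8 together cover {database, UX, QA, networking, security, devops, backend} — every skill.
No single candidate contains all 7 skills, so 2 is optimal.
Greedy (largest uncovered first) would take C1, C2, C3 — 3 candidates — but 2 suffice.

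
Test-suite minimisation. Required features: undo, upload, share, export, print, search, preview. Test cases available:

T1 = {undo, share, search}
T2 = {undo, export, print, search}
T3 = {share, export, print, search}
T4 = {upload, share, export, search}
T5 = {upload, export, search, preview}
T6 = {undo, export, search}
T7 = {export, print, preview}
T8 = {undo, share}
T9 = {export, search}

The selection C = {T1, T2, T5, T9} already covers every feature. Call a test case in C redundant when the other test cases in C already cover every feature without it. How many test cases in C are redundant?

1

Drop T1: share uncovered — not redundant.
Drop T2: print uncovered — not redundant.
Drop T5: upload, preview uncovered — not redundant.
Drop T9: the rest still cover every feature — redundant.
1 redundant: T9.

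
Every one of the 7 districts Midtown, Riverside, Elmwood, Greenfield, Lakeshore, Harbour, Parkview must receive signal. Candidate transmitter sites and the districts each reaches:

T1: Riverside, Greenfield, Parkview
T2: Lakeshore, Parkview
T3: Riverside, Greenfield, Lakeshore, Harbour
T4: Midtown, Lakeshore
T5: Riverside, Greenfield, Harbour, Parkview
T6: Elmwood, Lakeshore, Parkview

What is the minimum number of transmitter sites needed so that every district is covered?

3

T3, T4, T6 together cover {Midtown, Riverside, Elmwood, Greenfield, Lakeshore, Harbour, Parkview} — every district.
No 2 of the 6 transmitter sites cover everything (all 15 pairs fall short), so 3 is minimum.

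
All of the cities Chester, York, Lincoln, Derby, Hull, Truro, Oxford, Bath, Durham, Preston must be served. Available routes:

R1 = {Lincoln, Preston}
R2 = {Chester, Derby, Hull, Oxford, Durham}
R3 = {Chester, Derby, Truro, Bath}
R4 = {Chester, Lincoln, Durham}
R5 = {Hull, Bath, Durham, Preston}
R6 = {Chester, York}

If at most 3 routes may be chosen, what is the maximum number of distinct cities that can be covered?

9

Choosing R1, R2, R3 covers {Chester, Lincoln, Derby, Hull, Truro, Oxford, Bath, Durham, Preston} — 9 cities.
No choice of 3 routes does better; here York is left uncovered.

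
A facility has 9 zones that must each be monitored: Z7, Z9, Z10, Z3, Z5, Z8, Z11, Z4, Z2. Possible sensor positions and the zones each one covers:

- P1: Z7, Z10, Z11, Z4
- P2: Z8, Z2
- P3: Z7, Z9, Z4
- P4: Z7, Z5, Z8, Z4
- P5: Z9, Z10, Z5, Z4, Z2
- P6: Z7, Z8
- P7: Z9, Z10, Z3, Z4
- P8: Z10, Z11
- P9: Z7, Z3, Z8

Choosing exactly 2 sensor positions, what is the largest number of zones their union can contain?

Choosing P5, P9 covers {Z7, Z9, Z10, Z3, Z5, Z8, Z4, Z2} — 8 zones.
No choice of 2 sensor positions does better; here Z11 is left uncovered.

8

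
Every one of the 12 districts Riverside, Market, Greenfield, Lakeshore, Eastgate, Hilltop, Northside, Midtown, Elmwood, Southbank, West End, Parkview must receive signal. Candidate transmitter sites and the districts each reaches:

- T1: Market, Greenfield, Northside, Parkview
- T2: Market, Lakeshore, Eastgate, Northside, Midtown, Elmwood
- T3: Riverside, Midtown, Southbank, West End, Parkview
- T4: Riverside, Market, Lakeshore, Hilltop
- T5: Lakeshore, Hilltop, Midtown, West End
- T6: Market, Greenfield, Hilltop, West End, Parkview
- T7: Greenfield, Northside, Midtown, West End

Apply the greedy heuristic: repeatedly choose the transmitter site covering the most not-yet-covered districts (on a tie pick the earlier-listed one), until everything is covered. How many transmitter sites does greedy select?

Pick 1: T2 covers 6 new districts (Market, Lakeshore, Eastgate, Northside, Midtown, Elmwood).
Pick 2: T3 covers 4 new districts (Riverside, Southbank, West End, Parkview).
Pick 3: T6 covers 2 new districts (Greenfield, Hilltop).
Greedy uses 3 transmitter sites.

3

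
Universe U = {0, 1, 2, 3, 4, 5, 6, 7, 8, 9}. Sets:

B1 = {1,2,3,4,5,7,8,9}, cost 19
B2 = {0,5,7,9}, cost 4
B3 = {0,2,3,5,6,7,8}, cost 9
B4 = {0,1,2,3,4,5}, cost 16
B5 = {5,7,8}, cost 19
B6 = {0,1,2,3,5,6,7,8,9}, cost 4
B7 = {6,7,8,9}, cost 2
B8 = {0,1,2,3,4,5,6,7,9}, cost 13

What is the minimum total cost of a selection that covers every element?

15

B7, B8 cover every element at cost 2 + 13 = 15.
Any cover uses at least 2 sets; among all covering selections none totals below 15.
Greedy by coverage-per-cost would pick B6, B8 for 17 — worse than the optimum 15.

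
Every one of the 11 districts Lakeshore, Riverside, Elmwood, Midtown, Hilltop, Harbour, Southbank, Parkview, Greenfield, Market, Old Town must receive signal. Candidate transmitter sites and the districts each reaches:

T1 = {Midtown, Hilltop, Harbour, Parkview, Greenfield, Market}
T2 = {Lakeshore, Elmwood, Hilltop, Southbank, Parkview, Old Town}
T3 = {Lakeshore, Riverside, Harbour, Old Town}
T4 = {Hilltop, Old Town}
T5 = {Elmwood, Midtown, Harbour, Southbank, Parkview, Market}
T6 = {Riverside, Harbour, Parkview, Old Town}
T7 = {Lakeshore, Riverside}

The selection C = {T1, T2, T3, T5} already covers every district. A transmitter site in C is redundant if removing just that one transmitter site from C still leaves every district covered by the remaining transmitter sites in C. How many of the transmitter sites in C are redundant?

2

Drop T1: Greenfield uncovered — not redundant.
Drop T2: the rest still cover every district — redundant.
Drop T3: Riverside uncovered — not redundant.
Drop T5: the rest still cover every district — redundant.
2 redundant: T2, T5.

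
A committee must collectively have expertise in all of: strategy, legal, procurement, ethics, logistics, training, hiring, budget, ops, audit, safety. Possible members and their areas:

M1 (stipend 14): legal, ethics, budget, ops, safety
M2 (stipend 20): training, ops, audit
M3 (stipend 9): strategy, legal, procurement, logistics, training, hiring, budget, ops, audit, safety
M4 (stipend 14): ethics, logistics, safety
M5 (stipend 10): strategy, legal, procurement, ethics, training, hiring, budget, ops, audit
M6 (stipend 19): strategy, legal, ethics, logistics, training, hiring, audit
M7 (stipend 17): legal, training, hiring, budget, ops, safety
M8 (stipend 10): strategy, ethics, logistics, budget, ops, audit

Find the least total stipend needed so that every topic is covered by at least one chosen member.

M3, M5 cover every topic at stipend 9 + 10 = 19.
Any cover uses at least 2 members; among all covering selections none totals below 19.

19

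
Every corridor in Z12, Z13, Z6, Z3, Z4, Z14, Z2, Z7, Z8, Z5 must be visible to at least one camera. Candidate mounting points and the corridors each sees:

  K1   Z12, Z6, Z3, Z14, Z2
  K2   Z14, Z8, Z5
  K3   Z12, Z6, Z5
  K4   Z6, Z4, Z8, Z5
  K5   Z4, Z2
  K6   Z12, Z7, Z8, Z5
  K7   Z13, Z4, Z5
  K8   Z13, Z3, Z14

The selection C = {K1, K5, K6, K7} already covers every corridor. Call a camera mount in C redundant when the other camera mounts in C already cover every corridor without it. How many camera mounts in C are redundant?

1

Drop K1: Z6, Z3, Z14 uncovered — not redundant.
Drop K5: the rest still cover every corridor — redundant.
Drop K6: Z7, Z8 uncovered — not redundant.
Drop K7: Z13 uncovered — not redundant.
1 redundant: K5.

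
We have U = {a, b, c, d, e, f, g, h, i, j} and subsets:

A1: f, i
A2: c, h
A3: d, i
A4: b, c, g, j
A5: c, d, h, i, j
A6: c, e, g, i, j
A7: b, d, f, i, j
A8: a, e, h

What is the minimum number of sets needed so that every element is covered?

3

A4, A7, A8 together cover {a, b, c, d, e, f, g, h, i, j} — every element.
No 2 of the 8 sets cover everything (all 28 pairs fall short), so 3 is minimum.
Greedy (largest uncovered first) would take A5, A4, A8, A1 — 4 sets — but 3 suffice.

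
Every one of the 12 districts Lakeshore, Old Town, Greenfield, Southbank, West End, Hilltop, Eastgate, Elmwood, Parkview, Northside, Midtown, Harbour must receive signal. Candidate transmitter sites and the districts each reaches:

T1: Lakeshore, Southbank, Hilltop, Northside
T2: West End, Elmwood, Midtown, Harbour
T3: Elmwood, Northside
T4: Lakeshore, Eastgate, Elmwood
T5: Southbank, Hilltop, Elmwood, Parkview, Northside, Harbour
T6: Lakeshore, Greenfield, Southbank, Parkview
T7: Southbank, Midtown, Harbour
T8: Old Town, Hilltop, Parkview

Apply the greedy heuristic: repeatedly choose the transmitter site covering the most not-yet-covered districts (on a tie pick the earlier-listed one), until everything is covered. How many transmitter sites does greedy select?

5

Pick 1: T5 covers 6 new districts (Southbank, Hilltop, Elmwood, Parkview, Northside, Harbour).
Pick 2: T2 covers 2 new districts (West End, Midtown).
Pick 3: T4 covers 2 new districts (Lakeshore, Eastgate).
Pick 4: T6 covers 1 new districts (Greenfield).
Pick 5: T8 covers 1 new districts (Old Town).
Greedy uses 5 transmitter sites.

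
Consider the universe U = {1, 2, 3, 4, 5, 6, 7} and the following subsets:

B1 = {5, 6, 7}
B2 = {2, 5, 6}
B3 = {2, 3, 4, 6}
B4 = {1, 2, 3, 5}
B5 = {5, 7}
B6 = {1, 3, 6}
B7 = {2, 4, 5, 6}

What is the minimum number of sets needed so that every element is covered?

3

B1, B3, B4 together cover {1, 2, 3, 4, 5, 6, 7} — every element.
No 2 of the 7 sets cover everything (all 21 pairs fall short), so 3 is minimum.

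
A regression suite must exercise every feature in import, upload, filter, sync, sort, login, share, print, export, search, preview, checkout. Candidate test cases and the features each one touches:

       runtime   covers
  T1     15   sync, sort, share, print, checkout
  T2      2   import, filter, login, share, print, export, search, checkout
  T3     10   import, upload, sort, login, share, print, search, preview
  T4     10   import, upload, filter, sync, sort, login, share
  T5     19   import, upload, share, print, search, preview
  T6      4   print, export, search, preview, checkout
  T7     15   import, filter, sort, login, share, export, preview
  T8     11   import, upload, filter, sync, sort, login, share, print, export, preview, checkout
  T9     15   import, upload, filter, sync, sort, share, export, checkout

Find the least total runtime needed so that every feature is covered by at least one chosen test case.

13

T2, T8 cover every feature at runtime 2 + 11 = 13.
Any cover uses at least 2 test cases; among all covering selections none totals below 13.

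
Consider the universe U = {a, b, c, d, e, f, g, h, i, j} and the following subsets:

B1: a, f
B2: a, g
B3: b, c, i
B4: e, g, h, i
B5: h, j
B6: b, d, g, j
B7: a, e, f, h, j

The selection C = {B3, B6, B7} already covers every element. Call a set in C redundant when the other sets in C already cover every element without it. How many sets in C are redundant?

0

Drop B3: c, i uncovered — not redundant.
Drop B6: d, g uncovered — not redundant.
Drop B7: a, e, f, h uncovered — not redundant.
None of the sets in C is redundant.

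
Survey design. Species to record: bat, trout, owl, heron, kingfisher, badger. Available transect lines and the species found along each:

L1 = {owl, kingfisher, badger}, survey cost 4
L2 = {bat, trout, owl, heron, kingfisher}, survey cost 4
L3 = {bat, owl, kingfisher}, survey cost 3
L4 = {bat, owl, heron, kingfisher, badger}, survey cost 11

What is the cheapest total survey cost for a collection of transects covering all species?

8

L1, L2 cover every species at survey cost 4 + 4 = 8.
Any cover uses at least 2 transects; among all covering selections none totals below 8.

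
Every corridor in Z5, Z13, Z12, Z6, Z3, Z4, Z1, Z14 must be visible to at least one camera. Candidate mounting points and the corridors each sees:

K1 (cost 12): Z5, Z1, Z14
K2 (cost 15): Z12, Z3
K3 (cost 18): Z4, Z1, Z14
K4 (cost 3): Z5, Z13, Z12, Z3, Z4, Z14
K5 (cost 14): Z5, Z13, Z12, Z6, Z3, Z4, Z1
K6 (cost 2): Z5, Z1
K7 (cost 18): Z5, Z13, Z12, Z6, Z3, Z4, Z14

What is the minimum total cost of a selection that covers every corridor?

K4, K5 cover every corridor at cost 3 + 14 = 17.
Any cover uses at least 2 camera mounts; among all covering selections none totals below 17.

17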